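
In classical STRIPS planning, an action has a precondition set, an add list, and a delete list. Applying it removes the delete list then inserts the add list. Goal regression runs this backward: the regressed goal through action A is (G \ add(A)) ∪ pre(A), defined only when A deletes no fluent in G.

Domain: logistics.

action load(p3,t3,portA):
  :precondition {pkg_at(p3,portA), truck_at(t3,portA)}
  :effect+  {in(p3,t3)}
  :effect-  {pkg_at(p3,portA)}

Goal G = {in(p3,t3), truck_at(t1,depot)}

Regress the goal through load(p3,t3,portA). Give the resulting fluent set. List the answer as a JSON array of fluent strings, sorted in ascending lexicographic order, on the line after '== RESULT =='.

Regress:
  G ∩ del = {}  (empty — regression defined)
  G \ add = {in(p3,t3), truck_at(t1,depot)} \ {in(p3,t3)} = {truck_at(t1,depot)}
  ∪ pre   = {truck_at(t1,depot)} ∪ {pkg_at(p3,portA), truck_at(t3,portA)}
          = {pkg_at(p3,portA), truck_at(t1,depot), truck_at(t3,portA)}

== RESULT ==
["pkg_at(p3,portA)", "truck_at(t1,depot)", "truck_at(t3,portA)"]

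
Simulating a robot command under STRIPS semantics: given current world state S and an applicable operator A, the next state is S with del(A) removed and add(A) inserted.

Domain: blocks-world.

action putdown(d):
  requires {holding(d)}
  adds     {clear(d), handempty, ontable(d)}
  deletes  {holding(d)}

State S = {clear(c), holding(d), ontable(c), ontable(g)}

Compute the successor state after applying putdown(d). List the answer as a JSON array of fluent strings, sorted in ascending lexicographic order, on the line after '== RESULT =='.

Progress:
  pre ⊆ S: {holding(d)} ⊆ S  — applicable
  S \ del = {clear(c), ontable(c), ontable(g)}
  ∪ add   = {clear(c), clear(d), handempty, ontable(c), ontable(d), ontable(g)}

== RESULT ==
["clear(c)", "clear(d)", "handempty", "ontable(c)", "ontable(d)", "ontable(g)"]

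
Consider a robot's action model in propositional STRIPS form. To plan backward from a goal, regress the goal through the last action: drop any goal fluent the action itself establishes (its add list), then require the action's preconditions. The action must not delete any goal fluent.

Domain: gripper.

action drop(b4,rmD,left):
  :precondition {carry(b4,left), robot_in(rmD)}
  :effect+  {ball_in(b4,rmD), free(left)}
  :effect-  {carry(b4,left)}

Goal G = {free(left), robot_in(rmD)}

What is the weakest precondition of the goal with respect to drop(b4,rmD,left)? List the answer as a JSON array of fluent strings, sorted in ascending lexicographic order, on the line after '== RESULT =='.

Compute (G \ add) ∪ pre:
  G ∩ del = {}  (empty — regression defined)
  G \ add = {free(left), robot_in(rmD)} \ {ball_in(b4,rmD), free(left)} = {robot_in(rmD)}
  ∪ pre   = {robot_in(rmD)} ∪ {carry(b4,left), robot_in(rmD)}
          = {carry(b4,left), robot_in(rmD)}

== RESULT ==
["carry(b4,left)", "robot_in(rmD)"]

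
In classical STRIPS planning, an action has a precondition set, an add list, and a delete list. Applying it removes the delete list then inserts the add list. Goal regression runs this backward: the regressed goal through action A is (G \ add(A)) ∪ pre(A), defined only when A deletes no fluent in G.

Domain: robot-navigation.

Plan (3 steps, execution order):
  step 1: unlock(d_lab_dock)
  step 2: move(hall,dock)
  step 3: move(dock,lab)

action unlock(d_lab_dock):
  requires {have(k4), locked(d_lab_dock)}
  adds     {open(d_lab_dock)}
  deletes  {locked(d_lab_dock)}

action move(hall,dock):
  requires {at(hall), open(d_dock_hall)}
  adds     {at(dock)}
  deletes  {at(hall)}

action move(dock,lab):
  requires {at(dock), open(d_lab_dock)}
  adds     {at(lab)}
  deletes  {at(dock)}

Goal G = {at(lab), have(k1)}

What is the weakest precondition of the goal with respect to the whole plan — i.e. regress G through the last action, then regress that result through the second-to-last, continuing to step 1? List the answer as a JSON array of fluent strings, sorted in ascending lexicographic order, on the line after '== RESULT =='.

Work backward from the goal:
  through step 3 (move(dock,lab)): drop {at(lab)}, keep {have(k1)}, require {at(dock), open(d_lab_dock)}
    → {at(dock), have(k1), open(d_lab_dock)}
  through step 2 (move(hall,dock)): drop {at(dock)}, keep {have(k1), open(d_lab_dock)}, require {at(hall), open(d_dock_hall)}
    → {at(hall), have(k1), open(d_dock_hall), open(d_lab_dock)}
  through step 1 (unlock(d_lab_dock)): drop {open(d_lab_dock)}, keep {at(hall), have(k1), open(d_dock_hall)}, require {have(k4), locked(d_lab_dock)}
    → {at(hall), have(k1), have(k4), locked(d_lab_dock), open(d_dock_hall)}

== RESULT ==
["at(hall)", "have(k1)", "have(k4)", "locked(d_lab_dock)", "open(d_dock_hall)"]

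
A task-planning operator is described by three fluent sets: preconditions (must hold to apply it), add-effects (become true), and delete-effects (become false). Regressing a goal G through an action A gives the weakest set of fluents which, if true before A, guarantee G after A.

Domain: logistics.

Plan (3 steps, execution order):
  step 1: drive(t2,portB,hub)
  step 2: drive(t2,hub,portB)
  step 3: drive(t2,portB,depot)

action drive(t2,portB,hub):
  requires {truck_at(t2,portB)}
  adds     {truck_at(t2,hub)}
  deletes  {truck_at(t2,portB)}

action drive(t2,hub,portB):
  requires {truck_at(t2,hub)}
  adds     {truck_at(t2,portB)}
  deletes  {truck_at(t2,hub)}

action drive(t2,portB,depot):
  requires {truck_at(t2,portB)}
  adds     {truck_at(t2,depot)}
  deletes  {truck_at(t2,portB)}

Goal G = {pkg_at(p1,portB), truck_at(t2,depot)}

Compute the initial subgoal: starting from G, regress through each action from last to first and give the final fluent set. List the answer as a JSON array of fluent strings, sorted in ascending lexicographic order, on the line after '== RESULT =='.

Regress step by step:
  through step 3 (drive(t2,portB,depot)): drop {truck_at(t2,depot)}, keep {pkg_at(p1,portB)}, require {truck_at(t2,portB)}
    → {pkg_at(p1,portB), truck_at(t2,portB)}
  through step 2 (drive(t2,hub,portB)): drop {truck_at(t2,portB)}, keep {pkg_at(p1,portB)}, require {truck_at(t2,hub)}
    → {pkg_at(p1,portB), truck_at(t2,hub)}
  through step 1 (drive(t2,portB,hub)): drop {truck_at(t2,hub)}, keep {pkg_at(p1,portB)}, require {truck_at(t2,portB)}
    → {pkg_at(p1,portB), truck_at(t2,portB)}

== RESULT ==
["pkg_at(p1,portB)", "truck_at(t2,portB)"]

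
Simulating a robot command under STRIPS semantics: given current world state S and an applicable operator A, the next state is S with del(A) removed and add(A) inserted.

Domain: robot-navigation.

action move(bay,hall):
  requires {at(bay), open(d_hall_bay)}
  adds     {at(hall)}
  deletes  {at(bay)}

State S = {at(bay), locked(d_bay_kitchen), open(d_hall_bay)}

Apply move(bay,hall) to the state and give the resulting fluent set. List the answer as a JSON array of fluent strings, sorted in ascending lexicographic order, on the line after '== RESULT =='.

Compute (S \ del) ∪ add:
  pre ⊆ S: {at(bay), open(d_hall_bay)} ⊆ S  — applicable
  S \ del = {locked(d_bay_kitchen), open(d_hall_bay)}
  ∪ add   = {at(hall), locked(d_bay_kitchen), open(d_hall_bay)}

== RESULT ==
["at(hall)", "locked(d_bay_kitchen)", "open(d_hall_bay)"]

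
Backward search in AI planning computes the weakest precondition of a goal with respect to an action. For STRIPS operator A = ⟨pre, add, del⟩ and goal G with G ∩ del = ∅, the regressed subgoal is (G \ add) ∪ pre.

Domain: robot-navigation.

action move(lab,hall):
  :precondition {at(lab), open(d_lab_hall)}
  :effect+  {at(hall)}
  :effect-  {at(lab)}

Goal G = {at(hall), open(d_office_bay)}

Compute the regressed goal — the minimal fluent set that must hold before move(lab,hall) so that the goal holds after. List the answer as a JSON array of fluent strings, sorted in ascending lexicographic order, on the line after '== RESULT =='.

Compute (G \ add) ∪ pre:
  G ∩ del = {}  (empty — regression defined)
  G \ add = {at(hall), open(d_office_bay)} \ {at(hall)} = {open(d_office_bay)}
  ∪ pre   = {open(d_office_bay)} ∪ {at(lab), open(d_lab_hall)}
          = {at(lab), open(d_lab_hall), open(d_office_bay)}

== RESULT ==
["at(lab)", "open(d_lab_hall)", "open(d_office_bay)"]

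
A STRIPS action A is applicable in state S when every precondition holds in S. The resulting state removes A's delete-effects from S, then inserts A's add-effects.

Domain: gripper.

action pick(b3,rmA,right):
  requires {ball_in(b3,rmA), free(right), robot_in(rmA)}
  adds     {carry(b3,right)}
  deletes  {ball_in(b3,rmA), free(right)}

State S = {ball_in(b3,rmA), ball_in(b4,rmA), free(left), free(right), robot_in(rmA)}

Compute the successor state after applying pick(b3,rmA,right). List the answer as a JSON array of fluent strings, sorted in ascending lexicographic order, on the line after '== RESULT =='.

Progress:
  pre ⊆ S: {ball_in(b3,rmA), free(right), robot_in(rmA)} ⊆ S  — applicable
  S \ del = {ball_in(b4,rmA), free(left), robot_in(rmA)}
  ∪ add   = {ball_in(b4,rmA), carry(b3,right), free(left), robot_in(rmA)}

== RESULT ==
["ball_in(b4,rmA)", "carry(b3,right)", "free(left)", "robot_in(rmA)"]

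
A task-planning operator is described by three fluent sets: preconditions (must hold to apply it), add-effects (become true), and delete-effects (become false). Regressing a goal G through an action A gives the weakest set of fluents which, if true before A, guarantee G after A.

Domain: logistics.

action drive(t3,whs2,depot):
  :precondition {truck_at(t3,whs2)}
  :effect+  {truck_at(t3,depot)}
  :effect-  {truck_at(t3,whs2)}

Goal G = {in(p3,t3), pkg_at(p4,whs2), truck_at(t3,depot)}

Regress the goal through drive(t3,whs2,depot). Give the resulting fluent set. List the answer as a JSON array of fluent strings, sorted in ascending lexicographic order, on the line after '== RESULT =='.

Regress:
  G ∩ del = {}  (empty — regression defined)
  G \ add = {in(p3,t3), pkg_at(p4,whs2), truck_at(t3,depot)} \ {truck_at(t3,depot)} = {in(p3,t3), pkg_at(p4,whs2)}
  ∪ pre   = {in(p3,t3), pkg_at(p4,whs2)} ∪ {truck_at(t3,whs2)}
          = {in(p3,t3), pkg_at(p4,whs2), truck_at(t3,whs2)}

== RESULT ==
["in(p3,t3)", "pkg_at(p4,whs2)", "truck_at(t3,whs2)"]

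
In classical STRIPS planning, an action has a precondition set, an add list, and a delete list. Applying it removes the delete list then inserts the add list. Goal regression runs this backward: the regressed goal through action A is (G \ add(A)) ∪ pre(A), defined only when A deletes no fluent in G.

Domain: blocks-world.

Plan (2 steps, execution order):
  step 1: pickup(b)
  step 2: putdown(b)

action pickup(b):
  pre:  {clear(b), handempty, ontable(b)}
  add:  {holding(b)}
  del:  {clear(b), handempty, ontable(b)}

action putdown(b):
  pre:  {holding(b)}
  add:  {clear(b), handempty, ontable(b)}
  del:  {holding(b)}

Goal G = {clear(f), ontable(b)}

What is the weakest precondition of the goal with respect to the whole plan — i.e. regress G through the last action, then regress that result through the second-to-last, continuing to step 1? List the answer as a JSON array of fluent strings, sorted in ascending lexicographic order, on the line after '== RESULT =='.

Work backward from the goal:
  through step 2 (putdown(b)): drop {ontable(b)}, keep {clear(f)}, require {holding(b)}
    → {clear(f), holding(b)}
  through step 1 (pickup(b)): drop {holding(b)}, keep {clear(f)}, require {clear(b), handempty, ontable(b)}
    → {clear(b), clear(f), handempty, ontable(b)}

== RESULT ==
["clear(b)", "clear(f)", "handempty", "ontable(b)"]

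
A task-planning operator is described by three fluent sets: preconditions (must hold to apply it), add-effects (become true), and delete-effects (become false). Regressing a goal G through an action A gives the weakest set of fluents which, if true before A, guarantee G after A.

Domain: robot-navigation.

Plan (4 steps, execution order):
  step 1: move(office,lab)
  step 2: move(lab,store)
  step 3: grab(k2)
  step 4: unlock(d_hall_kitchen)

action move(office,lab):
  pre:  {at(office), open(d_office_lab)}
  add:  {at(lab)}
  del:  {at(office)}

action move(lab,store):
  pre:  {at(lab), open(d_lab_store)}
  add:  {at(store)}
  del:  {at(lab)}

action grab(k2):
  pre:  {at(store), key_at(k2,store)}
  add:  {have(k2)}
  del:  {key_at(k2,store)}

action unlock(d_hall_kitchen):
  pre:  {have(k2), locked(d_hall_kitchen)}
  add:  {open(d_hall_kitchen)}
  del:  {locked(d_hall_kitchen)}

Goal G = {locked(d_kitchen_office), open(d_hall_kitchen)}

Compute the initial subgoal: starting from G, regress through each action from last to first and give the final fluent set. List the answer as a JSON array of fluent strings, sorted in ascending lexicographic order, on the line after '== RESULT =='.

Regress step by step:
  through step 4 (unlock(d_hall_kitchen)): drop {open(d_hall_kitchen)}, keep {locked(d_kitchen_office)}, require {have(k2), locked(d_hall_kitchen)}
    → {have(k2), locked(d_hall_kitchen), locked(d_kitchen_office)}
  through step 3 (grab(k2)): drop {have(k2)}, keep {locked(d_hall_kitchen), locked(d_kitchen_office)}, require {at(store), key_at(k2,store)}
    → {at(store), key_at(k2,store), locked(d_hall_kitchen), locked(d_kitchen_office)}
  through step 2 (move(lab,store)): drop {at(store)}, keep {key_at(k2,store), locked(d_hall_kitchen), locked(d_kitchen_office)}, require {at(lab), open(d_lab_store)}
    → {at(lab), key_at(k2,store), locked(d_hall_kitchen), locked(d_kitchen_office), open(d_lab_store)}
  through step 1 (move(office,lab)): drop {at(lab)}, keep {key_at(k2,store), locked(d_hall_kitchen), locked(d_kitchen_office), open(d_lab_store)}, require {at(office), open(d_office_lab)}
    → {at(office), key_at(k2,store), locked(d_hall_kitchen), locked(d_kitchen_office), open(d_lab_store), open(d_office_lab)}

== RESULT ==
["at(office)", "key_at(k2,store)", "locked(d_hall_kitchen)", "locked(d_kitchen_office)", "open(d_lab_store)", "open(d_office_lab)"]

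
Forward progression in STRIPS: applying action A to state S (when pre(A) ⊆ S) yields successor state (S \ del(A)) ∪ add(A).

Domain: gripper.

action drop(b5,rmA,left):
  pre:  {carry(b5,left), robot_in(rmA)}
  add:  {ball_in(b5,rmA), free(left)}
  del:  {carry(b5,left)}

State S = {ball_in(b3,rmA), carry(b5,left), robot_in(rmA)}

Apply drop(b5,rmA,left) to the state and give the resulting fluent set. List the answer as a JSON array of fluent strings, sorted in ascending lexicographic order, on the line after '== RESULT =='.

Compute (S \ del) ∪ add:
  pre ⊆ S: {carry(b5,left), robot_in(rmA)} ⊆ S  — applicable
  S \ del = {ball_in(b3,rmA), robot_in(rmA)}
  ∪ add   = {ball_in(b3,rmA), ball_in(b5,rmA), free(left), robot_in(rmA)}

== RESULT ==
["ball_in(b3,rmA)", "ball_in(b5,rmA)", "free(left)", "robot_in(rmA)"]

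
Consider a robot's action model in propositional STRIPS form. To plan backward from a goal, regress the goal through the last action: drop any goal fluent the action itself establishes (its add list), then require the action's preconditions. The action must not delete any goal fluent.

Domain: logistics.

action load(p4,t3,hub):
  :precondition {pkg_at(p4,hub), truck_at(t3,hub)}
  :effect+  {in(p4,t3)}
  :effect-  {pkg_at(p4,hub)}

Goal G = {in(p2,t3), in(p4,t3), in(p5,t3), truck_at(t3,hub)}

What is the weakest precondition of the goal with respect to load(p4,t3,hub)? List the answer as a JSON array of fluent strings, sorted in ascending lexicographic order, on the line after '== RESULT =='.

Compute (G \ add) ∪ pre:
  G ∩ del = {}  (empty — regression defined)
  G \ add = {in(p2,t3), in(p4,t3), in(p5,t3), truck_at(t3,hub)} \ {in(p4,t3)} = {in(p2,t3), in(p5,t3), truck_at(t3,hub)}
  ∪ pre   = {in(p2,t3), in(p5,t3), truck_at(t3,hub)} ∪ {pkg_at(p4,hub), truck_at(t3,hub)}
          = {in(p2,t3), in(p5,t3), pkg_at(p4,hub), truck_at(t3,hub)}

== RESULT ==
["in(p2,t3)", "in(p5,t3)", "pkg_at(p4,hub)", "truck_at(t3,hub)"]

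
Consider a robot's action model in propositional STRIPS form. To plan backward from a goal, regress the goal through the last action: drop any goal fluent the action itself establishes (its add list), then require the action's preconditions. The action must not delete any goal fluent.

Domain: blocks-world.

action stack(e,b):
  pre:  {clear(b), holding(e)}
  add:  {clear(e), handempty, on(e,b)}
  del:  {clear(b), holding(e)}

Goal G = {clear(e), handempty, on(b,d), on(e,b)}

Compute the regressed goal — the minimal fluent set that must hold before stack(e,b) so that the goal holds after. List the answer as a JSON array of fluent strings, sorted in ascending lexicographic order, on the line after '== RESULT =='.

Regress:
  G ∩ del = {}  (empty — regression defined)
  G \ add = {clear(e), handempty, on(b,d), on(e,b)} \ {clear(e), handempty, on(e,b)} = {on(b,d)}
  ∪ pre   = {on(b,d)} ∪ {clear(b), holding(e)}
          = {clear(b), holding(e), on(b,d)}

== RESULT ==
["clear(b)", "holding(e)", "on(b,d)"]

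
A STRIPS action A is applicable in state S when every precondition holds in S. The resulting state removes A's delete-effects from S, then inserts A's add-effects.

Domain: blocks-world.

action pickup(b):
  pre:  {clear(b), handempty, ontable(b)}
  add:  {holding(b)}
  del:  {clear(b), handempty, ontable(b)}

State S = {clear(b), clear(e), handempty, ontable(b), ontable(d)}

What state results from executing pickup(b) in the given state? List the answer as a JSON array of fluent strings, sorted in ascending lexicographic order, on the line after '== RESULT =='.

Compute (S \ del) ∪ add:
  pre ⊆ S: {clear(b), handempty, ontable(b)} ⊆ S  — applicable
  S \ del = {clear(e), ontable(d)}
  ∪ add   = {clear(e), holding(b), ontable(d)}

== RESULT ==
["clear(e)", "holding(b)", "ontable(d)"]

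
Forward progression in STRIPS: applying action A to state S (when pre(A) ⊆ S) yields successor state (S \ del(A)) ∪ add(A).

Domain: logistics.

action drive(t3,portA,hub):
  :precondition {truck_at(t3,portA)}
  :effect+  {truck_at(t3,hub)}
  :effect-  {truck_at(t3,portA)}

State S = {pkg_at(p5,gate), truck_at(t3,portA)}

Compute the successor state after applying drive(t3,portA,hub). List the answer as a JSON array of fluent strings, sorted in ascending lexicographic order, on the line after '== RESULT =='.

Progress:
  pre ⊆ S: {truck_at(t3,portA)} ⊆ S  — applicable
  S \ del = {pkg_at(p5,gate)}
  ∪ add   = {pkg_at(p5,gate), truck_at(t3,hub)}

== RESULT ==
["pkg_at(p5,gate)", "truck_at(t3,hub)"]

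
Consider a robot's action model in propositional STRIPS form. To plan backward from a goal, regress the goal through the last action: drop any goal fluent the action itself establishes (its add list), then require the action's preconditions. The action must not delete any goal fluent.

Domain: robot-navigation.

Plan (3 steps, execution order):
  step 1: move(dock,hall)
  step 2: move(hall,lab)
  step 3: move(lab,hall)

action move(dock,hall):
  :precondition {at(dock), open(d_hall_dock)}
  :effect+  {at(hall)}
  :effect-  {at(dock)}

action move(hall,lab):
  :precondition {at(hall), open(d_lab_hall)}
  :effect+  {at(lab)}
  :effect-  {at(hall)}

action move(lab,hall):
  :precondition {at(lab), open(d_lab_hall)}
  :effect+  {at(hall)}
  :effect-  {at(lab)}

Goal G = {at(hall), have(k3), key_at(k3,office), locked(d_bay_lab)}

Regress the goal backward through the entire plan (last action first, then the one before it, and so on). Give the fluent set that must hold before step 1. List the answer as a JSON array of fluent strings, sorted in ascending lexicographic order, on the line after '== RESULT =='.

Work backward from the goal:
  through step 3 (move(lab,hall)): drop {at(hall)}, keep {have(k3), key_at(k3,office), locked(d_bay_lab)}, require {at(lab), open(d_lab_hall)}
    → {at(lab), have(k3), key_at(k3,office), locked(d_bay_lab), open(d_lab_hall)}
  through step 2 (move(hall,lab)): drop {at(lab)}, keep {have(k3), key_at(k3,office), locked(d_bay_lab), open(d_lab_hall)}, require {at(hall), open(d_lab_hall)}
    → {at(hall), have(k3), key_at(k3,office), locked(d_bay_lab), open(d_lab_hall)}
  through step 1 (move(dock,hall)): drop {at(hall)}, keep {have(k3), key_at(k3,office), locked(d_bay_lab), open(d_lab_hall)}, require {at(dock), open(d_hall_dock)}
    → {at(dock), have(k3), key_at(k3,office), locked(d_bay_lab), open(d_hall_dock), open(d_lab_hall)}

== RESULT ==
["at(dock)", "have(k3)", "key_at(k3,office)", "locked(d_bay_lab)", "open(d_hall_dock)", "open(d_lab_hall)"]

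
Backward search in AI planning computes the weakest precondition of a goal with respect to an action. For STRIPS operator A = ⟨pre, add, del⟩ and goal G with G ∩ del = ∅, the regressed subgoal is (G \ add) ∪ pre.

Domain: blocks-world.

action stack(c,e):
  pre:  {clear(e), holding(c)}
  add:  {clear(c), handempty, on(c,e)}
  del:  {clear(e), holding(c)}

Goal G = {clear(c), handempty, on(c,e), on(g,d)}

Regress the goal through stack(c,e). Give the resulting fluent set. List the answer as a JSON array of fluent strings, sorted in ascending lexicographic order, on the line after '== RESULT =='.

Compute (G \ add) ∪ pre:
  G ∩ del = {}  (empty — regression defined)
  G \ add = {clear(c), handempty, on(c,e), on(g,d)} \ {clear(c), handempty, on(c,e)} = {on(g,d)}
  ∪ pre   = {on(g,d)} ∪ {clear(e), holding(c)}
          = {clear(e), holding(c), on(g,d)}

== RESULT ==
["clear(e)", "holding(c)", "on(g,d)"]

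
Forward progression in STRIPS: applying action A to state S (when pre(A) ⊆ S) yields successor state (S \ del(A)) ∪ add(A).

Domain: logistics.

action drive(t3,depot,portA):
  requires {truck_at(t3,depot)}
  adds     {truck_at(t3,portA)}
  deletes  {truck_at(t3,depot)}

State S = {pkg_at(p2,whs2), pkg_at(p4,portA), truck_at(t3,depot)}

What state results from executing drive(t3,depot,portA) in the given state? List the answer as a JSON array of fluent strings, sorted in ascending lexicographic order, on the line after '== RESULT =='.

Progress:
  pre ⊆ S: {truck_at(t3,depot)} ⊆ S  — applicable
  S \ del = {pkg_at(p2,whs2), pkg_at(p4,portA)}
  ∪ add   = {pkg_at(p2,whs2), pkg_at(p4,portA), truck_at(t3,portA)}

== RESULT ==
["pkg_at(p2,whs2)", "pkg_at(p4,portA)", "truck_at(t3,portA)"]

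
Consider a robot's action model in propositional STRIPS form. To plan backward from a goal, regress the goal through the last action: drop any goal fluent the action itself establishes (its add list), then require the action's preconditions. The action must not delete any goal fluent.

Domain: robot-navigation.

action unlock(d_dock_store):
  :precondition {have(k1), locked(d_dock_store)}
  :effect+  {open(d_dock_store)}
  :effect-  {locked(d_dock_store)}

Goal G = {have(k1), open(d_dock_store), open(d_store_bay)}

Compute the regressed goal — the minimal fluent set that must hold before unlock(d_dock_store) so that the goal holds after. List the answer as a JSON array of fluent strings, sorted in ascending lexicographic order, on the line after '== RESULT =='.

Compute (G \ add) ∪ pre:
  G ∩ del = {}  (empty — regression defined)
  G \ add = {have(k1), open(d_dock_store), open(d_store_bay)} \ {open(d_dock_store)} = {have(k1), open(d_store_bay)}
  ∪ pre   = {have(k1), open(d_store_bay)} ∪ {have(k1), locked(d_dock_store)}
          = {have(k1), locked(d_dock_store), open(d_store_bay)}

== RESULT ==
["have(k1)", "locked(d_dock_store)", "open(d_store_bay)"]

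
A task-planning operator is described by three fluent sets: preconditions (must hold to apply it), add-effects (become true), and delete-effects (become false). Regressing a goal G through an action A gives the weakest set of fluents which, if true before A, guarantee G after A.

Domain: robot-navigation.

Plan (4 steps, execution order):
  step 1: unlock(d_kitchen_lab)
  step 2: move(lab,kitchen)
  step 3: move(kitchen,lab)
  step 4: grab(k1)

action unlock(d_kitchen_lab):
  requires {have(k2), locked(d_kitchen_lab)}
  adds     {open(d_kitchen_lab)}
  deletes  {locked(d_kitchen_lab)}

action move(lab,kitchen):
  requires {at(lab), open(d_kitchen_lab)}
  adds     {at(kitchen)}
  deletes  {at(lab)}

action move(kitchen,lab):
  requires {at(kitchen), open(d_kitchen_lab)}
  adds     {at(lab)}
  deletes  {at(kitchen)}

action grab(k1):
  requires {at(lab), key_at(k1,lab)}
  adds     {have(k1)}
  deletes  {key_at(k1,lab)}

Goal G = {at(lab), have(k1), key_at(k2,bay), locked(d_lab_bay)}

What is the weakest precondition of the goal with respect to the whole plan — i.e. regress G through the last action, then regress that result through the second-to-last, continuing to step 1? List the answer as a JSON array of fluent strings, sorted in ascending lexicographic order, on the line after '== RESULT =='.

Work backward from the goal:
  through step 4 (grab(k1)): drop {have(k1)}, keep {at(lab), key_at(k2,bay), locked(d_lab_bay)}, require {at(lab), key_at(k1,lab)}
    → {at(lab), key_at(k1,lab), key_at(k2,bay), locked(d_lab_bay)}
  through step 3 (move(kitchen,lab)): drop {at(lab)}, keep {key_at(k1,lab), key_at(k2,bay), locked(d_lab_bay)}, require {at(kitchen), open(d_kitchen_lab)}
    → {at(kitchen), key_at(k1,lab), key_at(k2,bay), locked(d_lab_bay), open(d_kitchen_lab)}
  through step 2 (move(lab,kitchen)): drop {at(kitchen)}, keep {key_at(k1,lab), key_at(k2,bay), locked(d_lab_bay), open(d_kitchen_lab)}, require {at(lab), open(d_kitchen_lab)}
    → {at(lab), key_at(k1,lab), key_at(k2,bay), locked(d_lab_bay), open(d_kitchen_lab)}
  through step 1 (unlock(d_kitchen_lab)): drop {open(d_kitchen_lab)}, keep {at(lab), key_at(k1,lab), key_at(k2,bay), locked(d_lab_bay)}, require {have(k2), locked(d_kitchen_lab)}
    → {at(lab), have(k2), key_at(k1,lab), key_at(k2,bay), locked(d_kitchen_lab), locked(d_lab_bay)}

== RESULT ==
["at(lab)", "have(k2)", "key_at(k1,lab)", "key_at(k2,bay)", "locked(d_kitchen_lab)", "locked(d_lab_bay)"]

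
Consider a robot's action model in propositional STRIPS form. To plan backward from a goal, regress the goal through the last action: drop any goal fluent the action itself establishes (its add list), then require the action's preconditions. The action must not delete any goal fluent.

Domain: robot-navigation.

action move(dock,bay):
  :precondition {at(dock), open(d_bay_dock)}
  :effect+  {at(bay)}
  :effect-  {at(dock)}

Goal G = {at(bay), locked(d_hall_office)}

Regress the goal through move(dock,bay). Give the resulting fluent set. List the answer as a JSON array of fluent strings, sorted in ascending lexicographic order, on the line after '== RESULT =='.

Compute (G \ add) ∪ pre:
  G ∩ del = {}  (empty — regression defined)
  G \ add = {at(bay), locked(d_hall_office)} \ {at(bay)} = {locked(d_hall_office)}
  ∪ pre   = {locked(d_hall_office)} ∪ {at(dock), open(d_bay_dock)}
          = {at(dock), locked(d_hall_office), open(d_bay_dock)}

== RESULT ==
["at(dock)", "locked(d_hall_office)", "open(d_bay_dock)"]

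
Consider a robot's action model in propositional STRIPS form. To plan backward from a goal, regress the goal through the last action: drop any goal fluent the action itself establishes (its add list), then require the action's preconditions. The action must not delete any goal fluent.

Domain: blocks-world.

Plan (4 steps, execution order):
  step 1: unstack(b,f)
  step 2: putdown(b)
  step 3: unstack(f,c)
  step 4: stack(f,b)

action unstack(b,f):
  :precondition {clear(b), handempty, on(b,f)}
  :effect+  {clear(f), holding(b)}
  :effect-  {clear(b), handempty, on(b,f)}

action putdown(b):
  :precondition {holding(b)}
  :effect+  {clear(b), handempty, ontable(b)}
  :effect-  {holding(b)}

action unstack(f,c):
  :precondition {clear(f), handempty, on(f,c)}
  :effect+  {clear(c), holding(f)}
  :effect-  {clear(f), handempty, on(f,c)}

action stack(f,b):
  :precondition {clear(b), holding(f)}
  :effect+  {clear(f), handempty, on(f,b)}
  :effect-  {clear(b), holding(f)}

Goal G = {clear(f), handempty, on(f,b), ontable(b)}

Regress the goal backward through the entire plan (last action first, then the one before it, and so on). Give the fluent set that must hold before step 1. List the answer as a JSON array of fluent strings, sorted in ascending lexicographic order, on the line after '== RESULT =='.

Work backward from the goal:
  through step 4 (stack(f,b)): drop {clear(f), handempty, on(f,b)}, keep {ontable(b)}, require {clear(b), holding(f)}
    → {clear(b), holding(f), ontable(b)}
  through step 3 (unstack(f,c)): drop {holding(f)}, keep {clear(b), ontable(b)}, require {clear(f), handempty, on(f,c)}
    → {clear(b), clear(f), handempty, on(f,c), ontable(b)}
  through step 2 (putdown(b)): drop {clear(b), handempty, ontable(b)}, keep {clear(f), on(f,c)}, require {holding(b)}
    → {clear(f), holding(b), on(f,c)}
  through step 1 (unstack(b,f)): drop {clear(f), holding(b)}, keep {on(f,c)}, require {clear(b), handempty, on(b,f)}
    → {clear(b), handempty, on(b,f), on(f,c)}

== RESULT ==
["clear(b)", "handempty", "on(b,f)", "on(f,c)"]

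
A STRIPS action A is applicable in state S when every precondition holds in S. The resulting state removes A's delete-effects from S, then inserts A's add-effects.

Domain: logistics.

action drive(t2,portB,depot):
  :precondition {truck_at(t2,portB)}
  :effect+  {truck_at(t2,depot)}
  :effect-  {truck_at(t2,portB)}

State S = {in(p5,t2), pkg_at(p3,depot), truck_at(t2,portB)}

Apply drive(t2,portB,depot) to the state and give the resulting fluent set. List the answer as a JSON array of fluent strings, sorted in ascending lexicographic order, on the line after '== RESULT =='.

Progress:
  pre ⊆ S: {truck_at(t2,portB)} ⊆ S  — applicable
  S \ del = {in(p5,t2), pkg_at(p3,depot)}
  ∪ add   = {in(p5,t2), pkg_at(p3,depot), truck_at(t2,depot)}

== RESULT ==
["in(p5,t2)", "pkg_at(p3,depot)", "truck_at(t2,depot)"]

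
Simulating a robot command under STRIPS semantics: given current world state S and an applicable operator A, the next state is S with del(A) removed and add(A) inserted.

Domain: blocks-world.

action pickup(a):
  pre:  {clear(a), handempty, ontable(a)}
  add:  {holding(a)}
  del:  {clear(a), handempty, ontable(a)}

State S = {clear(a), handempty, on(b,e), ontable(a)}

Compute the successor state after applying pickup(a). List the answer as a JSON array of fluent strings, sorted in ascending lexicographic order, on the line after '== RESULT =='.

Compute (S \ del) ∪ add:
  pre ⊆ S: {clear(a), handempty, ontable(a)} ⊆ S  — applicable
  S \ del = {on(b,e)}
  ∪ add   = {holding(a), on(b,e)}

== RESULT ==
["holding(a)", "on(b,e)"]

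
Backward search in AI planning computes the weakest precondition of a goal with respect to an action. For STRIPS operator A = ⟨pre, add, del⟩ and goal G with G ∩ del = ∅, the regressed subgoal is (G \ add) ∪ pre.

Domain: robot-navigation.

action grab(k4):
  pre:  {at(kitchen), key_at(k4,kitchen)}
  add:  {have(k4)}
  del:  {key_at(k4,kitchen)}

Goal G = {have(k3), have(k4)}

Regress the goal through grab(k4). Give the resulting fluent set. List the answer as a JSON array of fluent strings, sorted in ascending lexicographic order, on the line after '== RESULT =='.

Compute (G \ add) ∪ pre:
  G ∩ del = {}  (empty — regression defined)
  G \ add = {have(k3), have(k4)} \ {have(k4)} = {have(k3)}
  ∪ pre   = {have(k3)} ∪ {at(kitchen), key_at(k4,kitchen)}
          = {at(kitchen), have(k3), key_at(k4,kitchen)}

== RESULT ==
["at(kitchen)", "have(k3)", "key_at(k4,kitchen)"]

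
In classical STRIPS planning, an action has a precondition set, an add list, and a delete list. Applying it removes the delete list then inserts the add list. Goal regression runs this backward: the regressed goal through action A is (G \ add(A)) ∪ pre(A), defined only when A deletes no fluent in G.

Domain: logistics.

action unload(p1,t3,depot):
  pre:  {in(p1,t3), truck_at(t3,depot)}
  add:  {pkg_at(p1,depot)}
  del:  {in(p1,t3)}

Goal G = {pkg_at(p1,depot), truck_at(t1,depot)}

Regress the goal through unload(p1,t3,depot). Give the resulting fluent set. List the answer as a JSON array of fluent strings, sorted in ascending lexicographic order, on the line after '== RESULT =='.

Regress:
  G ∩ del = {}  (empty — regression defined)
  G \ add = {pkg_at(p1,depot), truck_at(t1,depot)} \ {pkg_at(p1,depot)} = {truck_at(t1,depot)}
  ∪ pre   = {truck_at(t1,depot)} ∪ {in(p1,t3), truck_at(t3,depot)}
          = {in(p1,t3), truck_at(t1,depot), truck_at(t3,depot)}

== RESULT ==
["in(p1,t3)", "truck_at(t1,depot)", "truck_at(t3,depot)"]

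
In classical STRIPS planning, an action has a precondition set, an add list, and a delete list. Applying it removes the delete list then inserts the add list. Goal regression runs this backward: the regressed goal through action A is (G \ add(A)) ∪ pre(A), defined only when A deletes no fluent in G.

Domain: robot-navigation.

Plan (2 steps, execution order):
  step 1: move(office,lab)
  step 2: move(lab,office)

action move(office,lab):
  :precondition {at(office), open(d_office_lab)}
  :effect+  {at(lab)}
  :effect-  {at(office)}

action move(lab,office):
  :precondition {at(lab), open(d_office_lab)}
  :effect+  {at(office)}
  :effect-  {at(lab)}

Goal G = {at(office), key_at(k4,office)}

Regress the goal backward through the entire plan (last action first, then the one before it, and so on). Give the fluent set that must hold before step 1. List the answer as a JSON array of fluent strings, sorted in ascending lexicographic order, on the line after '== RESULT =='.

Regress step by step:
  through step 2 (move(lab,office)): drop {at(office)}, keep {key_at(k4,office)}, require {at(lab), open(d_office_lab)}
    → {at(lab), key_at(k4,office), open(d_office_lab)}
  through step 1 (move(office,lab)): drop {at(lab)}, keep {key_at(k4,office), open(d_office_lab)}, require {at(office), open(d_office_lab)}
    → {at(office), key_at(k4,office), open(d_office_lab)}

== RESULT ==
["at(office)", "key_at(k4,office)", "open(d_office_lab)"]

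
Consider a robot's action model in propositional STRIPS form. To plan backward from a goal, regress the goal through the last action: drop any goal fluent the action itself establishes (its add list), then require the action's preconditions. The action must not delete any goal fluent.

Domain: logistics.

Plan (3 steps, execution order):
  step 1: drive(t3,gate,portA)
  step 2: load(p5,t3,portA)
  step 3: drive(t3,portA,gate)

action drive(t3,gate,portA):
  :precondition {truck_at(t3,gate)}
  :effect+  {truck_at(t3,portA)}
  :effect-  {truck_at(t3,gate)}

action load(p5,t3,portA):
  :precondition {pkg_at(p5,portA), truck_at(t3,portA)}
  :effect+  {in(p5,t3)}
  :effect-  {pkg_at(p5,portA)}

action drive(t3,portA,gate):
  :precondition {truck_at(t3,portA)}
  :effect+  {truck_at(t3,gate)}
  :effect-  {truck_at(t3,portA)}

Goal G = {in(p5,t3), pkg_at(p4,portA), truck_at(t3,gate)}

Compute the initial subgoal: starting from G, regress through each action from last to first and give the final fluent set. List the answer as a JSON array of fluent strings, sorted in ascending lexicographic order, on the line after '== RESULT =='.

Regress step by step:
  through step 3 (drive(t3,portA,gate)): drop {truck_at(t3,gate)}, keep {in(p5,t3), pkg_at(p4,portA)}, require {truck_at(t3,portA)}
    → {in(p5,t3), pkg_at(p4,portA), truck_at(t3,portA)}
  through step 2 (load(p5,t3,portA)): drop {in(p5,t3)}, keep {pkg_at(p4,portA), truck_at(t3,portA)}, require {pkg_at(p5,portA), truck_at(t3,portA)}
    → {pkg_at(p4,portA), pkg_at(p5,portA), truck_at(t3,portA)}
  through step 1 (drive(t3,gate,portA)): drop {truck_at(t3,portA)}, keep {pkg_at(p4,portA), pkg_at(p5,portA)}, require {truck_at(t3,gate)}
    → {pkg_at(p4,portA), pkg_at(p5,portA), truck_at(t3,gate)}

== RESULT ==
["pkg_at(p4,portA)", "pkg_at(p5,portA)", "truck_at(t3,gate)"]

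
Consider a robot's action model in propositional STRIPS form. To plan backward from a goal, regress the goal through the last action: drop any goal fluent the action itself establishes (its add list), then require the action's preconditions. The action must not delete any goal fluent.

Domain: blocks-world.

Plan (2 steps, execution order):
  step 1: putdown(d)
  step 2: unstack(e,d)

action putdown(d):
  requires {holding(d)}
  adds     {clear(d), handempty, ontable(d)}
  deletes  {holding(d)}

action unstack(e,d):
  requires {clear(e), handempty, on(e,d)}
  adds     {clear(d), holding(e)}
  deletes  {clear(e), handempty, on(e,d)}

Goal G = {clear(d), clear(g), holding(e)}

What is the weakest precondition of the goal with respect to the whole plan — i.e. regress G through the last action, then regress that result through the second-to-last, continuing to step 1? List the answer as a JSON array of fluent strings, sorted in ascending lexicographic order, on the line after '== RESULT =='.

Regress step by step:
  through step 2 (unstack(e,d)): drop {clear(d), holding(e)}, keep {clear(g)}, require {clear(e), handempty, on(e,d)}
    → {clear(e), clear(g), handempty, on(e,d)}
  through step 1 (putdown(d)): drop {handempty}, keep {clear(e), clear(g), on(e,d)}, require {holding(d)}
    → {clear(e), clear(g), holding(d), on(e,d)}

== RESULT ==
["clear(e)", "clear(g)", "holding(d)", "on(e,d)"]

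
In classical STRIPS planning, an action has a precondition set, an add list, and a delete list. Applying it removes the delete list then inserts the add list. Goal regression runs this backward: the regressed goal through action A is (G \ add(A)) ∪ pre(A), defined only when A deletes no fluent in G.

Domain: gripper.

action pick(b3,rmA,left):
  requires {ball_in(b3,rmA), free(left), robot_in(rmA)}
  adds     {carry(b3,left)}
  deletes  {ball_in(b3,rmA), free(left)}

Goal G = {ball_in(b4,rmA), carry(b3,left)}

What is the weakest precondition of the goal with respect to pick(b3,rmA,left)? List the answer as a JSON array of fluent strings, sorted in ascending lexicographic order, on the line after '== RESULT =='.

Regress:
  G ∩ del = {}  (empty — regression defined)
  G \ add = {ball_in(b4,rmA), carry(b3,left)} \ {carry(b3,left)} = {ball_in(b4,rmA)}
  ∪ pre   = {ball_in(b4,rmA)} ∪ {ball_in(b3,rmA), free(left), robot_in(rmA)}
          = {ball_in(b3,rmA), ball_in(b4,rmA), free(left), robot_in(rmA)}

== RESULT ==
["ball_in(b3,rmA)", "ball_in(b4,rmA)", "free(left)", "robot_in(rmA)"]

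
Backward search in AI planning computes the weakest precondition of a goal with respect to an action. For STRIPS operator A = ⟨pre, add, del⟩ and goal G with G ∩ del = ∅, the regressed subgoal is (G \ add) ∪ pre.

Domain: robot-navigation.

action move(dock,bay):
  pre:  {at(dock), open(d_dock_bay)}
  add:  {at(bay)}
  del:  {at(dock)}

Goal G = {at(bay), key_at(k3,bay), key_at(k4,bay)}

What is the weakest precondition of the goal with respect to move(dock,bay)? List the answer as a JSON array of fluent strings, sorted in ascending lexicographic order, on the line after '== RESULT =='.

Regress:
  G ∩ del = {}  (empty — regression defined)
  G \ add = {at(bay), key_at(k3,bay), key_at(k4,bay)} \ {at(bay)} = {key_at(k3,bay), key_at(k4,bay)}
  ∪ pre   = {key_at(k3,bay), key_at(k4,bay)} ∪ {at(dock), open(d_dock_bay)}
          = {at(dock), key_at(k3,bay), key_at(k4,bay), open(d_dock_bay)}

== RESULT ==
["at(dock)", "key_at(k3,bay)", "key_at(k4,bay)", "open(d_dock_bay)"]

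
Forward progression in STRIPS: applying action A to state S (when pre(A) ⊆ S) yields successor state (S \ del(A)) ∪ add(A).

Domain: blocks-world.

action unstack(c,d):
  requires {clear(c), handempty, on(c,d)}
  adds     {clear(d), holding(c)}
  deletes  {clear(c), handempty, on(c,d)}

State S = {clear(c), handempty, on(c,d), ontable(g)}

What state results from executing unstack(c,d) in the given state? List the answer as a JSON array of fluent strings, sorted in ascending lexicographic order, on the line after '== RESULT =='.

Compute (S \ del) ∪ add:
  pre ⊆ S: {clear(c), handempty, on(c,d)} ⊆ S  — applicable
  S \ del = {ontable(g)}
  ∪ add   = {clear(d), holding(c), ontable(g)}

== RESULT ==
["clear(d)", "holding(c)", "ontable(g)"]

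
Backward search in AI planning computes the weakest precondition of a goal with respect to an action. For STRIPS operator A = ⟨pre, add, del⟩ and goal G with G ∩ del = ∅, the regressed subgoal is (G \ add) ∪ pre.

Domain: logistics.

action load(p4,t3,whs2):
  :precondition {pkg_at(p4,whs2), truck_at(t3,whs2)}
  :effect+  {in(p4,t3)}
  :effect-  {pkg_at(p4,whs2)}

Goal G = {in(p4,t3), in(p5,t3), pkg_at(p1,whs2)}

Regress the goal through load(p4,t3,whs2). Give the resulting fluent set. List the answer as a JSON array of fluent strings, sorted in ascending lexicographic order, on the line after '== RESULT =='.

Regress:
  G ∩ del = {}  (empty — regression defined)
  G \ add = {in(p4,t3), in(p5,t3), pkg_at(p1,whs2)} \ {in(p4,t3)} = {in(p5,t3), pkg_at(p1,whs2)}
  ∪ pre   = {in(p5,t3), pkg_at(p1,whs2)} ∪ {pkg_at(p4,whs2), truck_at(t3,whs2)}
          = {in(p5,t3), pkg_at(p1,whs2), pkg_at(p4,whs2), truck_at(t3,whs2)}

== RESULT ==
["in(p5,t3)", "pkg_at(p1,whs2)", "pkg_at(p4,whs2)", "truck_at(t3,whs2)"]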